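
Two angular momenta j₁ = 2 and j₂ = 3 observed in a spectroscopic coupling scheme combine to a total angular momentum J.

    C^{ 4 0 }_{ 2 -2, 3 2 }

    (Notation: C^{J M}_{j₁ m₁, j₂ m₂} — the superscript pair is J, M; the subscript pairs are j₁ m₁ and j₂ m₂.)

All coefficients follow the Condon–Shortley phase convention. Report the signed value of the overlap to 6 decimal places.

j₁+j₂−J=1  J+j₁−j₂=3  J−j₁+j₂=5  j₁+j₂+J+1=10
(j₁±m₁, j₂±m₂, J±M) = (0,4,5,1,4,4)
P² = 20736/7
sum k=1..1:
  [1] −1/144 = -1/144
S = -1/144
C² = P²·S² = 1/7 ; C = -0.377964

-0.377964  (= −√(1/7))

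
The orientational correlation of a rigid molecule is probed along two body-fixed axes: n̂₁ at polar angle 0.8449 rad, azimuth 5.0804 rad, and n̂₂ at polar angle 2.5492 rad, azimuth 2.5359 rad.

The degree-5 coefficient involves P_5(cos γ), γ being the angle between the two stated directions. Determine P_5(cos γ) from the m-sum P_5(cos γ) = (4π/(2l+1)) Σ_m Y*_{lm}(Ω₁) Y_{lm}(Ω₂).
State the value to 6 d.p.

0.066174

Summing Y*_{l m}(θ₁,φ₁)·Y_{l m}(θ₂,φ₂) over m ∈ [−5, 5]; prefactor 4π/(2·5+1) = 1.142397:
  [-5]  conj(Y_{5,-5})(Ω₁) = (0.104697, 0.028892) ; Y_{5,-5}(Ω₂) = (0.025025, -0.002843) ; Δ = (0.002702, 0.000425)
  [-4]  conj(Y_{5,-4})(Ω₁) = (0.030054, 0.303352) ; Y_{5,-4}(Ω₂) = (0.089061, -0.077927) ; Δ = (0.026316, 0.024675)
  [-3]  conj(Y_{5,-3})(Ω₁) = (-0.383305, 0.193147) ; Y_{5,-3}(Ω₂) = (0.076256, -0.303343) ; Δ = (0.029361, 0.131002)
  [-2]  conj(Y_{5,-2})(Ω₁) = (-0.150138, -0.135998) ; Y_{5,-2}(Ω₂) = (-0.164149, -0.436880) ; Δ = (-0.034770, 0.087916)
  [-1]  conj(Y_{5,-1})(Ω₁) = (-0.094065, 0.243959) ; Y_{5,-1}(Ω₂) = (-0.192874, -0.133570) ; Δ = (0.050728, -0.034489)
  [+0]  conj(Y_{5,0})(Ω₁) = (-0.280445, -0.000000) ; Y_{5,0}(Ω₂) = (0.323589, 0.000000) ; Δ = (-0.090749, -0.000000)
  [+1]  conj(Y_{5,1})(Ω₁) = (0.094065, 0.243959) ; Y_{5,1}(Ω₂) = (0.192874, -0.133570) ; Δ = (0.050728, 0.034489)
  [+2]  conj(Y_{5,2})(Ω₁) = (-0.150138, 0.135998) ; Y_{5,2}(Ω₂) = (-0.164149, 0.436880) ; Δ = (-0.034770, -0.087916)
  [+3]  conj(Y_{5,3})(Ω₁) = (0.383305, 0.193147) ; Y_{5,3}(Ω₂) = (-0.076256, -0.303343) ; Δ = (0.029361, -0.131002)
  [+4]  conj(Y_{5,4})(Ω₁) = (0.030054, -0.303352) ; Y_{5,4}(Ω₂) = (0.089061, 0.077927) ; Δ = (0.026316, -0.024675)
  [+5]  conj(Y_{5,5})(Ω₁) = (-0.104697, 0.028892) ; Y_{5,5}(Ω₂) = (-0.025025, -0.002843) ; Δ = (0.002702, -0.000425)
Accumulated sum (0.057926, 0.000000); after 4π/(2l+1) scaling, (0.066174, 0.000000) ⇒ P_5 = 0.066174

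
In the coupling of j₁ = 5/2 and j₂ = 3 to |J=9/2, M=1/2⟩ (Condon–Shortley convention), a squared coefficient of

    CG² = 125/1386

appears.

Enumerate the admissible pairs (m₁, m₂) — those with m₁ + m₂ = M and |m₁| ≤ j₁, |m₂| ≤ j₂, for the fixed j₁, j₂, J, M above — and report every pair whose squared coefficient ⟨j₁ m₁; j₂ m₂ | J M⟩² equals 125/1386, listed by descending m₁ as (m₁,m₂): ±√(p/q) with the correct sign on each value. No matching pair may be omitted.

Admissible pairs with m₁+m₂ = M = 1/2: (-5/2,3), (-3/2,2), (-1/2,1), (1/2,0), (3/2,-1), (5/2,-2)
  (m₁,m₂)=(5/2,-2): CG² = 125/1386, CG = +√(125/1386)   ← matches the target
  (m₁,m₂)=(3/2,-1): CG² = 35/99, CG = +√(35/99)
  (m₁,m₂)=(1/2,0): CG² = 10/231, CG = +√(10/231)
  (m₁,m₂)=(-1/2,1): CG² = 160/693, CG = −√(160/693)
  (m₁,m₂)=(-3/2,2): CG² = 361/1386, CG = −√(361/1386)
  (m₁,m₂)=(-5/2,3): CG² = 5/231, CG = −√(5/231)
Pairs with CG² = 125/1386: (5/2,-2): +√(125/1386)

(5/2,-2): +√(125/1386)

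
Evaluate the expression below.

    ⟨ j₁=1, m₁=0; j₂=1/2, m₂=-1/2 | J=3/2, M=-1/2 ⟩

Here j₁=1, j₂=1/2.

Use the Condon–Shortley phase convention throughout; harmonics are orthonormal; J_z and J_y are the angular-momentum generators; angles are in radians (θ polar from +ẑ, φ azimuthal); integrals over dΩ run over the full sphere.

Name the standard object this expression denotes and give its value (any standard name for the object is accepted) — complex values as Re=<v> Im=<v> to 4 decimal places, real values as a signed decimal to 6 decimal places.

Clebsch–Gordan coefficient, +√(2/3) ≈ +0.816497

This is a Clebsch–Gordan (vector-coupling) coefficient.
j₁+j₂−J=0  J+j₁−j₂=2  J−j₁+j₂=1  j₁+j₂+J+1=4
(j₁±m₁, j₂±m₂, J±M) = (1,1,0,1,1,2)
P² = 2/3
sum k=0..0:
  [0] +1/1 = 1
S = 1
C² = P²·S² = 2/3 ; C = +0.816497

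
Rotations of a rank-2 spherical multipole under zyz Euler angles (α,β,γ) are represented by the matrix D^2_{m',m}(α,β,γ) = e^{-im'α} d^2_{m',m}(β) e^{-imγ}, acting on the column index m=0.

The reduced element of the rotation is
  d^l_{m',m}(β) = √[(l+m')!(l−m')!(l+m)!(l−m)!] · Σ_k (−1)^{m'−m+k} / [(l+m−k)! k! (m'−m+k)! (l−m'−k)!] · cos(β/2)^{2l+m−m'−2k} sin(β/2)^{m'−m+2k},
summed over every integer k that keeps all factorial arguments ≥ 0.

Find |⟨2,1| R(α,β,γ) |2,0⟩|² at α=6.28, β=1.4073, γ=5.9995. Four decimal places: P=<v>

Split into d^2_{1,0}(β=1.4073) × two z-phases.
Half-angle: c=0.762486, s=0.647005. N=√(6·1·2·2)=4.898979
k: max(0,(0)−(1))=0 … min(2+(0),2−(1))=1
  k=0: (−1)^1·4.8990/(2)·0.7625^3·0.6470^1 = -0.702552
  k=1: (−1)^2·4.8990/(2)·0.7625^1·0.6470^3 = +0.505860
d^2_{1,0}(1.4073) = -0.702552 +0.505860 = -0.196692
|D^2_{1,0}|² = |d^2_{1,0}(β)|² = (-0.196692)² = 0.038688 (the z-rotation phases have unit modulus)

P=0.0387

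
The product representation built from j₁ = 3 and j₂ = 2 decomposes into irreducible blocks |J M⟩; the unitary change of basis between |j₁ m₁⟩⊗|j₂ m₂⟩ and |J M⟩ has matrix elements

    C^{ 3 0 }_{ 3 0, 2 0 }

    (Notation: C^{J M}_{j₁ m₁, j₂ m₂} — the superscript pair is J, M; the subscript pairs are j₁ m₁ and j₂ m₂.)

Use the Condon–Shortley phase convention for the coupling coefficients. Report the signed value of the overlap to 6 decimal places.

j₁+j₂−J=2  J+j₁−j₂=4  J−j₁+j₂=2  j₁+j₂+J+1=9
(j₁±m₁, j₂±m₂, J±M) = (3,3,2,2,3,3)
P² = 48/5
sum k=0..2:
  [0] +1/24 = 1/24
  [1] −1/4 = -1/4
  [2] +1/24 = 1/24
S = -1/6
C² = P²·S² = 4/15 ; C = -0.516398

−√(4/15) ≈ -0.516398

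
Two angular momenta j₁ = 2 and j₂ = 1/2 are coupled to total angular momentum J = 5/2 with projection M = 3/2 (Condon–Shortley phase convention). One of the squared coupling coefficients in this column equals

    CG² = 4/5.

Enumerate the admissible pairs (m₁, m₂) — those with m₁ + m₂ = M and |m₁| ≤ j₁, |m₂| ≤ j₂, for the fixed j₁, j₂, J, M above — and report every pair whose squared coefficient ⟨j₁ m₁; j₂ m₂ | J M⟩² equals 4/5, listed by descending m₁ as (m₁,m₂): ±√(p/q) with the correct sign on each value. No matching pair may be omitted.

Admissible pairs with m₁+m₂ = M = 3/2: (1,1/2), (2,-1/2)
  (m₁,m₂)=(2,-1/2): CG² = 1/5, CG = +√(1/5)
  (m₁,m₂)=(1,1/2): CG² = 4/5, CG = +√(4/5)   ← matches the target
Pairs with CG² = 4/5: (1,1/2): +√(4/5)

(1,1/2): +√(4/5)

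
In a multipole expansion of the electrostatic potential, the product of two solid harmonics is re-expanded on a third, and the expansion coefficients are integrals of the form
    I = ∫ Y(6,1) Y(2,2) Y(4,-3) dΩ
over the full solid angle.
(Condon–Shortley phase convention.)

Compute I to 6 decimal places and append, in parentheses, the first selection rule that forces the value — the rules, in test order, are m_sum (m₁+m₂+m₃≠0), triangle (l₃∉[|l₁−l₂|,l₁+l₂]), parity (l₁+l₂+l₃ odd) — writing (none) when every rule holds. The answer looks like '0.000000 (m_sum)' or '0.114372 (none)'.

-0.035563 (none)

Checks pass: Σm=0; 12 even; l₃=4∈[4,8].
(2·6+1)(2·2+1)(2·4+1) = 585
Δ: 4! 8! 0! / 13! → 1/6435
sum: t=2:+1/2304 = 1/2304
3j²(6 2 4; 0 0 0) = Δ·Π!·Σ² = 5/143  (sign +1)
sum: t=4:+1/120960 = 1/120960
3j²(6 2 4; 1 2 -3) = Δ·Π!·Σ² = 1/1287  (sign -1)
combine: 4πI² = 585·5/143·1/1287 = 25/1573
take √, sign -1: I = -0.03556319
No selection rule forces the value: the integral is nonzero (none).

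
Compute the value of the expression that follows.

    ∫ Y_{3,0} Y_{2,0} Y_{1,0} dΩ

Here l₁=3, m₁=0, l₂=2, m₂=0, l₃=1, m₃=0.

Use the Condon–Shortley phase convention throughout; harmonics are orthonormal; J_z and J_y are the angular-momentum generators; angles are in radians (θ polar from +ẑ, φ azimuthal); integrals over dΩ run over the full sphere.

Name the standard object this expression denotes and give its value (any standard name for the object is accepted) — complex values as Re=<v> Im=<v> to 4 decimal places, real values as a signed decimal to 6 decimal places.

This is a Gaunt coefficient — the integral of a triple product of spherical harmonics over the sphere.
Rules hold: Σm=0, L=6 even, 1≤1≤5.
N = 7·5·3 = 105
Δ = 4!·2!·0!/7! = 1/105
Racah Σ t=2..2: t=2:+1/4 = 1/4
⇒ 3j(3 2 1; 0 0 0)² = 3/35, sgn -1
(m-triple is (0,0,0) — same symbol as above.)
4πI² = N·(3j₀)²·(3jₘ)² = 27/35
I = +1·√(0.771429/4π) = 0.24776670

Gaunt coefficient, +0.247767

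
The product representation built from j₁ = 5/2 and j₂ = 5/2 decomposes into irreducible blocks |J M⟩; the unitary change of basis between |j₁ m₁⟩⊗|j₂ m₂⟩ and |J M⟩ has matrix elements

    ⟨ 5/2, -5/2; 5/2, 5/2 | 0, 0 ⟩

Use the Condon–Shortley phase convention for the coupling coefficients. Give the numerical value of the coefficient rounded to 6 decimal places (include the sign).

triangle: 5!*0!*0!/6! = 120/720
(j±m)!: 0!*5!*5!*0!*0!*0! = 14400
prefactor² = (2J+1)*Δ*N² = 2400
  k=5: −1/(5!*0!*0!*0!*0!*0!) = -1/120
Σ = -1/120  ⇒  CG² = 2400*(-1/120)² = 1/6
CG = −√(1/6) = -0.408248

-0.408248  (= −√(1/6))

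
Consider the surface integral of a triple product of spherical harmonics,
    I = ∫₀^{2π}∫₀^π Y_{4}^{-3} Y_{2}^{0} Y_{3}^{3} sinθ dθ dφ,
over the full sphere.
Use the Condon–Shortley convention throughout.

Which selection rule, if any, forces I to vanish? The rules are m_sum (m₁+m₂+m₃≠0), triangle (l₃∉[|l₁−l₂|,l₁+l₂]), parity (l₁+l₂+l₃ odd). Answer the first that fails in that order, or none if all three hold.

parity

azimuthal sum: -3 + 0 + 3 = 0  ✓
2 ≤ 3 ≤ 6 (triangle on l)  ✓
L = 4 + 2 + 3 = 9 (odd)  ✗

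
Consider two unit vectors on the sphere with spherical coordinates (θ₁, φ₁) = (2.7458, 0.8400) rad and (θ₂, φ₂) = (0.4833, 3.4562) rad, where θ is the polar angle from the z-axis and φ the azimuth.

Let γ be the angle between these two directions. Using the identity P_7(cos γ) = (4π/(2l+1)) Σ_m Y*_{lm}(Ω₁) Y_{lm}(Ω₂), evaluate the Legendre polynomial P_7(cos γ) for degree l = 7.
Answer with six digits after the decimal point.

Addition theorem: P_7(cos γ) = (4π/15) Σ_m Y*_{lm}(Ω₁) Y_{lm}(Ω₂), m = −7…7:
  m=-7: Y*=0.00058 - 0.00025j  Y=0.00138 + 0.00189j  product 0.00000 + 0.00000j
  m=-6: Y*=-0.00182 + 0.00537j  Y=-0.00520 - 0.01585j  product 0.00009 + 0.00000j
  m=-5: Y*=-0.01543 - 0.02743j  Y=0.00016 + 0.07310j  product 0.00200 - 0.00113j
  m=-4: Y*=0.11783 + 0.02615j  Y=0.06698 - 0.20741j  product 0.01332 - 0.02269j
  m=-3: Y*=-0.26007 + 0.18629j  Y=-0.25508 + 0.35208j  product 0.00075 - 0.13908j
  m=-2: Y*=0.05846 - 0.53323j  Y=0.40301 - 0.29336j  product -0.13287 - 0.23205j
  m=-1: Y*=0.26097 + 0.29114j  Y=-0.09382 + 0.03053j  product -0.03337 - 0.01935j
  m=+0: Y*=0.27668 + 0.00000j  Y=-0.43925 + 0.00000j  product -0.12153 + 0.00000j
  m=+1: Y*=-0.26097 + 0.29114j  Y=0.09382 + 0.03053j  product -0.03337 + 0.01935j
  m=+2: Y*=0.05846 + 0.53323j  Y=0.40301 + 0.29336j  product -0.13287 + 0.23205j
  m=+3: Y*=0.26007 + 0.18629j  Y=0.25508 + 0.35208j  product 0.00075 + 0.13908j
  m=+4: Y*=0.11783 - 0.02615j  Y=0.06698 + 0.20741j  product 0.01332 + 0.02269j
  m=+5: Y*=0.01543 - 0.02743j  Y=-0.00016 + 0.07310j  product 0.00200 + 0.00113j
  m=+6: Y*=-0.00182 - 0.00537j  Y=-0.00520 + 0.01585j  product 0.00009 - 0.00000j
  m=+7: Y*=-0.00058 - 0.00025j  Y=-0.00138 + 0.00189j  product 0.00000 - 0.00000j
Accumulated sum -0.42168 + 0.00000j; after 4π/(2l+1) scaling, -0.35326 + 0.00000j ⇒ P_7 = -0.353265

-0.353265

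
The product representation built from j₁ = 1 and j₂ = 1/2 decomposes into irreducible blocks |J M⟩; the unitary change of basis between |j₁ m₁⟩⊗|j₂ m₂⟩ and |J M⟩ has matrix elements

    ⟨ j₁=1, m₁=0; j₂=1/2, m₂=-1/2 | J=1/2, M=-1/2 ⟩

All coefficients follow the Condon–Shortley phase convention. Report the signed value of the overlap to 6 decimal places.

+0.577350

j₁+j₂−J=1  J+j₁−j₂=1  J−j₁+j₂=0  j₁+j₂+J+1=3
(j₁±m₁, j₂±m₂, J±M) = (1,1,0,1,0,1)
P² = 1/3
sum k=0..0:
  [0] +1/1 = 1
S = 1
C² = P²·S² = 1/3 ; C = +0.577350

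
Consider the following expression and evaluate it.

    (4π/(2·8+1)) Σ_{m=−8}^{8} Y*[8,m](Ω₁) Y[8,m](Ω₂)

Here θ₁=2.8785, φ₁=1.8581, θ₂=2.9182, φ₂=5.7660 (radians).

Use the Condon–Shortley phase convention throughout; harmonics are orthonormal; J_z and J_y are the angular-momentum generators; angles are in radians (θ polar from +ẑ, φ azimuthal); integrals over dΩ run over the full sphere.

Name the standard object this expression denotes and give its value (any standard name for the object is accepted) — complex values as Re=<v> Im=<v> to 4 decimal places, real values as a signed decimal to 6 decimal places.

Legendre polynomial (addition theorem), -0.409682

This sum is the spherical-harmonic addition theorem: it equals the Legendre polynomial P_l(cos γ) of the angle γ between the two directions.
Summing Y*_{l m}(θ₁,φ₁)·Y_{l m}(θ₂,φ₂) over m ∈ [−8, 8]; prefactor 4π/(2·8+1) = 0.739198:
  m=-8: (-0.00001 + 0.00001j) × (-0.00000 - 0.00000j) = 0.00000 + 0.00000j  (running Σ = 0.00000 + 0.00000j)
  m=-7: (-0.00014 - 0.00007j) × (0.00005 + 0.00002j) = -0.00000 - 0.00000j  (running Σ = -0.00000 - 0.00000j)
  m=-6: (0.00023 - 0.00149j) × (-0.00059 + 0.00002j) = -0.00000 + 0.00000j  (running Σ = -0.00000 + 0.00000j)
  m=-5: (0.01017 - 0.00137j) × (0.00405 - 0.00251j) = 0.00004 - 0.00003j  (running Σ = 0.00004 - 0.00003j)
  m=-4: (0.02106 + 0.04697j) × (-0.01364 + 0.02509j) = -0.00147 - 0.00011j  (running Σ = -0.00143 - 0.00014j)
  m=-3: (-0.14258 + 0.12228j) × (-0.00241 - 0.12539j) = 0.01568 + 0.01758j  (running Σ = 0.01425 + 0.01744j)
  m=-2: (-0.39115 - 0.25327j) × (0.19445 + 0.32703j) = 0.00677 - 0.17717j  (running Σ = 0.02102 - 0.15972j)
  m=-1: (0.18271 - 0.61835j) × (-0.59010 - 0.33567j) = -0.31538 + 0.30356j  (running Σ = -0.29436 + 0.14383j)
  m=0: (0.10479 + 0.00000j) × (0.32920 + 0.00000j) = 0.03450 + 0.00000j  (running Σ = -0.25986 + 0.14383j)
  m=1: (-0.18271 - 0.61835j) × (0.59010 - 0.33567j) = -0.31538 - 0.30356j  (running Σ = -0.57524 - 0.15972j)
  m=2: (-0.39115 + 0.25327j) × (0.19445 - 0.32703j) = 0.00677 + 0.17717j  (running Σ = -0.56847 + 0.01744j)
  m=3: (0.14258 + 0.12228j) × (0.00241 - 0.12539j) = 0.01568 - 0.01758j  (running Σ = -0.55280 - 0.00014j)
  m=4: (0.02106 - 0.04697j) × (-0.01364 - 0.02509j) = -0.00147 + 0.00011j  (running Σ = -0.55426 - 0.00003j)
  m=5: (-0.01017 - 0.00137j) × (-0.00405 - 0.00251j) = 0.00004 + 0.00003j  (running Σ = -0.55422 + 0.00000j)
  m=6: (0.00023 + 0.00149j) × (-0.00059 - 0.00002j) = -0.00000 - 0.00000j  (running Σ = -0.55422 - 0.00000j)
  m=7: (0.00014 - 0.00007j) × (-0.00005 + 0.00002j) = -0.00000 + 0.00000j  (running Σ = -0.55422 + 0.00000j)
  m=8: (-0.00001 - 0.00001j) × (-0.00000 + 0.00000j) = 0.00000 - 0.00000j  (running Σ = -0.55422 - 0.00000j)
Total Σ_m = -0.55422 - 0.00000j. Multiply by 0.739198: -0.40968 - 0.00000j. P_8(cos γ) = -0.409682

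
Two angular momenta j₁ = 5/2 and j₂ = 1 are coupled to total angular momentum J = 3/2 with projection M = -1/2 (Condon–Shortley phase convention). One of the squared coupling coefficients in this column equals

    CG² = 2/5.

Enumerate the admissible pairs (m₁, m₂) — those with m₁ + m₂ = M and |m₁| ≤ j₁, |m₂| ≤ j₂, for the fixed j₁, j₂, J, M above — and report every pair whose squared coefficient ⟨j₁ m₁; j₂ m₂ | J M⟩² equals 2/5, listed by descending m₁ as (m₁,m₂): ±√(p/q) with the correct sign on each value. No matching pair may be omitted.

(-1/2,0): −√(2/5); (-3/2,1): +√(2/5)

Admissible pairs with m₁+m₂ = M = -1/2: (-3/2,1), (-1/2,0), (1/2,-1)
  (m₁,m₂)=(1/2,-1): CG² = 1/5, CG = +√(1/5)
  (m₁,m₂)=(-1/2,0): CG² = 2/5, CG = −√(2/5)   ← matches the target
  (m₁,m₂)=(-3/2,1): CG² = 2/5, CG = +√(2/5)   ← matches the target
Pairs with CG² = 2/5: (-1/2,0): −√(2/5); (-3/2,1): +√(2/5)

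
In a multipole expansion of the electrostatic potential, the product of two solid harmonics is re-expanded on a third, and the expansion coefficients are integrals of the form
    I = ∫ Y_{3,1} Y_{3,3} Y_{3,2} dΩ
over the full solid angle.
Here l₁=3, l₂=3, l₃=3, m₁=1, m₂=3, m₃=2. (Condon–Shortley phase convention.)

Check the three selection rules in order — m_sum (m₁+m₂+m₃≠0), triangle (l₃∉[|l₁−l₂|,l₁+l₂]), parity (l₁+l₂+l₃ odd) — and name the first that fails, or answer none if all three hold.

m_sum

azimuthal sum: 1 + 3 + 2 = 6  ✗
0 ≤ 3 ≤ 6 (triangle on l)
L = 3 + 3 + 3 = 9 (odd)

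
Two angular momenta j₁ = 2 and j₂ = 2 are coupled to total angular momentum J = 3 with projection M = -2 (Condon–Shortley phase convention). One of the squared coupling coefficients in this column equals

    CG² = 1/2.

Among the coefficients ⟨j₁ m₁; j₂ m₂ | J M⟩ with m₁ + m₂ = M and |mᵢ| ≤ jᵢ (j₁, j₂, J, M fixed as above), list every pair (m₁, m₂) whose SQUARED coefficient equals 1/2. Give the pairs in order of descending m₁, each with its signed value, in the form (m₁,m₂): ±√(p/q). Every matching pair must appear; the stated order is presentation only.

(0,-2): +√(1/2); (-2,0): −√(1/2)

Admissible pairs with m₁+m₂ = M = -2: (-2,0), (-1,-1), (0,-2)
  (m₁,m₂)=(0,-2): CG² = 1/2, CG = +√(1/2)   ← matches the target
  (m₁,m₂)=(-1,-1): CG² = 0/1, CG = 0
  (m₁,m₂)=(-2,0): CG² = 1/2, CG = −√(1/2)   ← matches the target
Pairs with CG² = 1/2: (0,-2): +√(1/2); (-2,0): −√(1/2)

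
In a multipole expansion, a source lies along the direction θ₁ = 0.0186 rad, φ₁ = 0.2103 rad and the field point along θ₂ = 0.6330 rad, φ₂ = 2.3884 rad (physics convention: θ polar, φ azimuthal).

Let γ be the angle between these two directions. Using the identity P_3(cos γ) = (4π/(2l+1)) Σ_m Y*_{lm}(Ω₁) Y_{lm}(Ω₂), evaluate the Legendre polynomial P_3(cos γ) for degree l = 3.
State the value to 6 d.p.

0.079467

Term-by-term m-sum for l=3 (normalisation 4π/7 = 1.795196):
  term(m=-3) = +0.000000-0.000000i   from Y*(Ω₁)=+0.000002+0.000002i, Y(Ω₂)=+0.054899-0.066682i
  term(m=-2) = -0.000036+0.000096i   from Y*(Ω₁)=+0.000323+0.000144i, Y(Ω₂)=+0.018560+0.287755i
  term(m=-1) = -0.005900-0.008490i   from Y*(Ω₁)=+0.023503+0.005017i, Y(Ω₂)=-0.313840-0.294250i
  term(m=+0) = +0.056137+0.000000i   from Y*(Ω₁)=+0.745578-0.000000i, Y(Ω₂)=+0.075293+0.000000i
  term(m=+1) = -0.005900+0.008490i   from Y*(Ω₁)=-0.023503+0.005017i, Y(Ω₂)=+0.313840-0.294250i
  term(m=+2) = -0.000036-0.000096i   from Y*(Ω₁)=+0.000323-0.000144i, Y(Ω₂)=+0.018560-0.287755i
  term(m=+3) = +0.000000+0.000000i   from Y*(Ω₁)=-0.000002+0.000002i, Y(Ω₂)=-0.054899-0.066682i
Σ over m = +0.044266-0.000000i; ×(4π/7) → +0.079467-0.000000i. Real part: 0.079467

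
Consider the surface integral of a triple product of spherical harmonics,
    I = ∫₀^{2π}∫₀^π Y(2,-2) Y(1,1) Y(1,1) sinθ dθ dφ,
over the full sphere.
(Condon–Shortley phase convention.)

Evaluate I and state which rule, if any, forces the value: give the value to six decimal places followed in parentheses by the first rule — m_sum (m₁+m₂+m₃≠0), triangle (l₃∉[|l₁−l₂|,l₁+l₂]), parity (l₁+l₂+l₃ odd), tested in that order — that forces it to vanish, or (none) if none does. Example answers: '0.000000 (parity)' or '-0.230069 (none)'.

0.309019 (none)

Rules hold: Σm=0, L=4 even, 1≤1≤3.
N = 5·3·3 = 45
Δ = 2!·2!·0!/5! = 1/30
Racah Σ t=1..1: t=1:−1/1 = -1/1
⇒ 3j(2 1 1; 0 0 0)² = 2/15, sgn +1
Racah Σ t=2..2: t=2:+1/4 = 1/4
⇒ 3j(2 1 1; -2 1 1)² = 1/5, sgn +1
4πI² = N·(3j₀)²·(3jₘ)² = 6/5
I = +1·√(1.2/4π) = 0.30901936
No selection rule forces the value: the integral is nonzero (none).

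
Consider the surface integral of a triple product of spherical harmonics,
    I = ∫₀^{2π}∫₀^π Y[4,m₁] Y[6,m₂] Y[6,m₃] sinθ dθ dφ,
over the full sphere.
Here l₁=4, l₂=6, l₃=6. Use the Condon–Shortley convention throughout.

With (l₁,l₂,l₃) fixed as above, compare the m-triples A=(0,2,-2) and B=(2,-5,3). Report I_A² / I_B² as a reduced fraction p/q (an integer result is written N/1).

11/864

l's match ⇒ only the (l;m) 3-j factors differ between A and B.
A: triangle coeff Δ(4,6,6) = 1/15315300; Σ_t [0,4]: t=0:+1/23224320 t=1:−1/181440 t=2:+1/23040 t=3:−1/25920 t=4:+1/331776 = 11/4644864; (3j)²=11/55692 [(4 6 6; 0 2 -2)], sign=+1
B: triangle coeff Δ(4,6,6) = 1/15315300; Σ_t [0,1]: t=0:+1/483840 t=1:−1/1451520 = 1/725760; (3j)²=24/1547 [(4 6 6; 2 -5 3)], sign=-1
I_A²/I_B² = (11/55692)/(24/1547) = 11/864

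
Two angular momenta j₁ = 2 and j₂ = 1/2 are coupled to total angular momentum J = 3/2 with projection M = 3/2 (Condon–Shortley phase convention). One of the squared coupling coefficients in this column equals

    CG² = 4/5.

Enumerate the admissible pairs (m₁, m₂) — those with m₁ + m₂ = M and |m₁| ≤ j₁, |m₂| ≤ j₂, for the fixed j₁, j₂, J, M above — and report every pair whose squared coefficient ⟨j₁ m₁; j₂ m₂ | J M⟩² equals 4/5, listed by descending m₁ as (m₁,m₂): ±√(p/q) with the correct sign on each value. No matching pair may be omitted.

(2,-1/2): +√(4/5)

Admissible pairs with m₁+m₂ = M = 3/2: (1,1/2), (2,-1/2)
  (m₁,m₂)=(2,-1/2): CG² = 4/5, CG = +√(4/5)   ← matches the target
  (m₁,m₂)=(1,1/2): CG² = 1/5, CG = −√(1/5)
Pairs with CG² = 4/5: (2,-1/2): +√(4/5)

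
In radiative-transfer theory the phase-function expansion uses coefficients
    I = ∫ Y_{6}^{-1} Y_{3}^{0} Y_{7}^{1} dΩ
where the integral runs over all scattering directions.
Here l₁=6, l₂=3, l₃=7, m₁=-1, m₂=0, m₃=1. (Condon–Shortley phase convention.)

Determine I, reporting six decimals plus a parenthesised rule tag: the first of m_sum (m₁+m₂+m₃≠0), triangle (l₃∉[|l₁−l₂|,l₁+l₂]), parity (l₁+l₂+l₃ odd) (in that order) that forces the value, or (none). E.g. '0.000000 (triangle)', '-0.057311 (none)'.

m-sum 0 ✓  L=16 even ✓  3≤7≤9 ✓
Π(2lᵢ+1) = 13×7×15 = 1365
triangle coeff Δ(6,3,7) = 1/2042040
Σ_t [0,2]: t=0:+1/207360 t=1:−1/57600 t=2:+1/207360 = -1/129600
(3j)²=168/12155 [(6 3 7; 0 0 0)], sign=+1
Σ_t [0,2]: t=0:+1/362880 t=1:−1/69120 t=2:+1/172800 = -43/7257600
(3j)²=1849/170170 [(6 3 7; -1 0 1)], sign=-1
⇒ 4πI² = 465948/2272985
I = (-1)√(465948/2272985/(4π)) = -0.12772194
No selection rule forces the value: the integral is nonzero (none).

-0.127722 (none)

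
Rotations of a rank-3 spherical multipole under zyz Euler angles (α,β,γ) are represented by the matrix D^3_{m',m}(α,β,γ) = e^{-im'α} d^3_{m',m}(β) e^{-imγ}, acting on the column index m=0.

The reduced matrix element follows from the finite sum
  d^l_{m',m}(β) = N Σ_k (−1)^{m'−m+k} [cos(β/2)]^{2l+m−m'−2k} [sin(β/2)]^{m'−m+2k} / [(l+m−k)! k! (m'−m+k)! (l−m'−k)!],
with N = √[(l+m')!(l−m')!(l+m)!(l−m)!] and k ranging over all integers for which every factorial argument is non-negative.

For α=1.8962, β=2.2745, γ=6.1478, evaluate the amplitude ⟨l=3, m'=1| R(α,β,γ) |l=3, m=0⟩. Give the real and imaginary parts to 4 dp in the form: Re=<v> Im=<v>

Re=0.1154 Im=0.3420

Split into d^3_{1,0}(β=2.2745) × two z-phases.
With c≡cos(β/2)=0.420092 and s≡sin(β/2)=0.907482, N=[24·2·6·6]^{1/2}=41.569219
Admissible k: 0..2 (factorial args all ≥0)
  k=0: (−1)^1·41.5692/(12)·0.4201^5·0.9075^1 = -0.041129
  k=1: (−1)^2·41.5692/(4)·0.4201^3·0.9075^3 = +0.575781
  k=2: (−1)^3·41.5692/(12)·0.4201^1·0.9075^5 = -0.895620
d^3_{1,0}(2.2745) = -0.041129 +0.575781 -0.895620 = -0.360968
Phases: e^{-i·(1)·1.8962}=-0.319691-0.947522i, e^{-i·(0)·6.1478}=+1.000000+0.000000i ⇒ D=+0.115398+0.342025i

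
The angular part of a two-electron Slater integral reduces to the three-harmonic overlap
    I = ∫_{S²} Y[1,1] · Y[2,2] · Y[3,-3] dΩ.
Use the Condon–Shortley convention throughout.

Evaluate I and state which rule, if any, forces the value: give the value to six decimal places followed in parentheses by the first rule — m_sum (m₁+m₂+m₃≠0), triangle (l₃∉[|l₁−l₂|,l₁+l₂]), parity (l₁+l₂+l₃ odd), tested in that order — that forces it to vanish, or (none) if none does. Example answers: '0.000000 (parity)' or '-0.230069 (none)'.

-0.319865 (none)

Rules hold: Σm=0, L=6 even, 1≤3≤3.
N = 3·5·7 = 105
Δ = 0!·2!·4!/7! = 1/105
Racah Σ t=0..0: t=0:+1/4 = 1/4
⇒ 3j(1 2 3; 0 0 0)² = 3/35, sgn -1
Racah Σ t=0..0: t=0:+1/48 = 1/48
⇒ 3j(1 2 3; 1 2 -3)² = 1/7, sgn +1
4πI² = N·(3j₀)²·(3jₘ)² = 9/7
I = -1·√(1.28571/4π) = -0.31986543
No selection rule forces the value: the integral is nonzero (none).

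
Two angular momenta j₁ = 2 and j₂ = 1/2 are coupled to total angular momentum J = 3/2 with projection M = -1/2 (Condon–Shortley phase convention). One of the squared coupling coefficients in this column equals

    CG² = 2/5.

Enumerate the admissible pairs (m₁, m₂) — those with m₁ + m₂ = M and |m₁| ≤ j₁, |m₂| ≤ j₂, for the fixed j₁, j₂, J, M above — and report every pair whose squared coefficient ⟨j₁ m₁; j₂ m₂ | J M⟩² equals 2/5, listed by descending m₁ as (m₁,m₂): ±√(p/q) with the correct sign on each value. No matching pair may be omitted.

Admissible pairs with m₁+m₂ = M = -1/2: (-1,1/2), (0,-1/2)
  (m₁,m₂)=(0,-1/2): CG² = 2/5, CG = +√(2/5)   ← matches the target
  (m₁,m₂)=(-1,1/2): CG² = 3/5, CG = −√(3/5)
Pairs with CG² = 2/5: (0,-1/2): +√(2/5)

(0,-1/2): +√(2/5)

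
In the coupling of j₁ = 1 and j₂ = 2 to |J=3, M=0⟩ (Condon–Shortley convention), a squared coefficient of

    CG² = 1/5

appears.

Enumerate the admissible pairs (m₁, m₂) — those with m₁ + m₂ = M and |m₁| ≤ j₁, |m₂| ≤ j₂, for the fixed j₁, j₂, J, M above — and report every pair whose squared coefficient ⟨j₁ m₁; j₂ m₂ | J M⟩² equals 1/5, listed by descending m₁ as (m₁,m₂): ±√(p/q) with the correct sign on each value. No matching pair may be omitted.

(1,-1): +√(1/5); (-1,1): +√(1/5)

Admissible pairs with m₁+m₂ = M = 0: (-1,1), (0,0), (1,-1)
  (m₁,m₂)=(1,-1): CG² = 1/5, CG = +√(1/5)   ← matches the target
  (m₁,m₂)=(0,0): CG² = 3/5, CG = +√(3/5)
  (m₁,m₂)=(-1,1): CG² = 1/5, CG = +√(1/5)   ← matches the target
Pairs with CG² = 1/5: (1,-1): +√(1/5); (-1,1): +√(1/5)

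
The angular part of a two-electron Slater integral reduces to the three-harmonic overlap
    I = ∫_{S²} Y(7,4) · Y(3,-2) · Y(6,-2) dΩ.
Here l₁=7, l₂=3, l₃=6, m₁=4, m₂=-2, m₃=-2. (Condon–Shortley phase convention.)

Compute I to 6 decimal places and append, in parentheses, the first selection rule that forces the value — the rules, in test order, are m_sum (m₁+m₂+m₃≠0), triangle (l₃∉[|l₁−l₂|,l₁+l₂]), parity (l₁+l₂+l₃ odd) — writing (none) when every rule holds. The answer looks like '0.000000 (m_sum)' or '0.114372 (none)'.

0.049256 (none)

m-sum 0 ✓  L=16 even ✓  4≤6≤10 ✓
Π(2lᵢ+1) = 15×7×13 = 1365
triangle coeff Δ(7,3,6) = 1/2042040
Σ_t [1,3]: t=1:−1/207360 t=2:+1/57600 t=3:−1/207360 = 1/129600
(3j)²=168/12155 [(7 3 6; 0 0 0)], sign=+1
Σ_t [0,1]: t=0:+1/725760 t=1:−1/967680 = 1/2903040
(3j)²=5/3094 [(7 3 6; 4 -2 -2)], sign=+1
⇒ 4πI² = 1260/41327
I = (+1)√(1260/41327/(4π)) = 0.04925648
No selection rule forces the value: the integral is nonzero (none).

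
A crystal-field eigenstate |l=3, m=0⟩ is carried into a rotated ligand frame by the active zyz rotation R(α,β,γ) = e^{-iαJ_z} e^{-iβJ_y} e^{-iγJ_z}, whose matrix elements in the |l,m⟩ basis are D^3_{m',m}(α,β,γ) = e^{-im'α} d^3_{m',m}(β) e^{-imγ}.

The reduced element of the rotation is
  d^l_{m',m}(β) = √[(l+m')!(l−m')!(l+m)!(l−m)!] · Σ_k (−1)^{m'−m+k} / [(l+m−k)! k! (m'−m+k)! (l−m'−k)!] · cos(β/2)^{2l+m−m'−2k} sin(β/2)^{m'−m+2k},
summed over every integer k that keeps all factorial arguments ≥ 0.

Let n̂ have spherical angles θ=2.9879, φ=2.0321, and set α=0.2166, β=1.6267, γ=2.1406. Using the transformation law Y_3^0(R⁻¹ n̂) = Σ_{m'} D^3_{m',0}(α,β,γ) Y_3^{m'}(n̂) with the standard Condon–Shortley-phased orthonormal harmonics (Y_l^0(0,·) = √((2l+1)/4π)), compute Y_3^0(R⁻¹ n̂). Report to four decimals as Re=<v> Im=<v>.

Need the full column D^3_{m',0} for m'=−3..3 at α=0.2166, β=1.6267, γ=2.1406.
cos(β/2)=0.687068, sin(β/2)=0.726593
d^3_{-3,0}: single k=3 term ⇒ +0.556401;  D = +0.443009+0.336638i
d^3_{-2,0}: k∈[2..3] ⇒ +0.644380 -0.720651 = -0.076271;  D = -0.069225-0.032017i
d^3_{-1,0}: k∈[1..3] ⇒ +0.385373 -1.292960 +0.481999 = -0.425588;  D = -0.415643-0.091463i
d^3_{0,0}: k∈[0..3] ⇒ +0.105196 -1.058825 +1.184150 -0.147146 = +0.083376;  D = +0.083376+0.000000i
d^3_{1,0}: k∈[0..2] ⇒ -0.385373 +1.292960 -0.481999 = +0.425588;  D = +0.415643-0.091463i
d^3_{2,0}: k∈[0..1] ⇒ +0.644380 -0.720651 = -0.076271;  D = -0.069225+0.032017i
d^3_{3,0}: single k=0 term ⇒ -0.556401;  D = -0.443009+0.336638i
Y_3^{m'}(θ=2.9879,φ=2.0321) and Σ D·Y over m':
  (+0.4430+0.3366i)·(+0.0015+0.0003i)  (-0.0692-0.0320i)·(+0.0143-0.0189i)  (-0.4156-0.0915i)·(-0.0855-0.1720i)  (+0.0834+0.0000i)·(-0.6943+0.0000i)  (+0.4156-0.0915i)·(+0.0855-0.1720i)  (-0.0692+0.0320i)·(+0.0143+0.0189i)  (-0.4430+0.3366i)·(-0.0015+0.0003i)
Y_3^0(R⁻¹ n̂) = -0.020348+0.000000i

Re=-0.0203 Im=0.0000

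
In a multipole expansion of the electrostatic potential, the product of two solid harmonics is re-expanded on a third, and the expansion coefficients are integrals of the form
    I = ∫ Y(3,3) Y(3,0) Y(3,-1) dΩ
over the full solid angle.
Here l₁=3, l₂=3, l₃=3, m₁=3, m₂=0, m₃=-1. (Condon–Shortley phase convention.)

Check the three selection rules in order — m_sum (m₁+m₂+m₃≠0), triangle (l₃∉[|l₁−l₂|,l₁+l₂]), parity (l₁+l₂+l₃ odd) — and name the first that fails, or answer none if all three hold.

m_sum

azimuthal sum: 3 + 0 − 1 = 2  ✗
0 ≤ 3 ≤ 6 (triangle on l)
L = 3 + 3 + 3 = 9 (odd)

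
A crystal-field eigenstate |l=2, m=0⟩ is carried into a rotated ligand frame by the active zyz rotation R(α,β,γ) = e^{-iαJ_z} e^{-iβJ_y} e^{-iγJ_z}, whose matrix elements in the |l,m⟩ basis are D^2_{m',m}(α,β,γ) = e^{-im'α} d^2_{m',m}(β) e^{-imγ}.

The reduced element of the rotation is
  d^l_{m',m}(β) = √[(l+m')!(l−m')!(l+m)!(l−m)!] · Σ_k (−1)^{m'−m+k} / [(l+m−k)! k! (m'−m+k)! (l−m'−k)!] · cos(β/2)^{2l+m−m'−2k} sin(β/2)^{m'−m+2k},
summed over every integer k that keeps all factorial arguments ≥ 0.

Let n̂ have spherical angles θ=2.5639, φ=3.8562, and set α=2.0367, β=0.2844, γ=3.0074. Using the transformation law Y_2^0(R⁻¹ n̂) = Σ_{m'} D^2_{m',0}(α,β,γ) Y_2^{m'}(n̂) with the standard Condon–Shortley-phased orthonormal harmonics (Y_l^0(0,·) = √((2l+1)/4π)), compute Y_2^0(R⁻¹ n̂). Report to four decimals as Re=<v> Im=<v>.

Need the full column D^2_{m',0} for m'=−2..2 at α=2.0367, β=0.2844, γ=3.0074.
cos(β/2)=0.989907, sin(β/2)=0.141721
d^2_{-2,0}: single k=2 term ⇒ +0.048210;  D = -0.028751-0.038698i
d^2_{-1,0}: k∈[1..2] ⇒ +0.336739 -0.006902 = +0.329837;  D = -0.148173+0.294682i
d^2_{0,0}: k∈[0..2] ⇒ +0.960234 -0.078726 +0.000403 = +0.881911;  D = +0.881911+0.000000i
d^2_{1,0}: k∈[0..1] ⇒ -0.336739 +0.006902 = -0.329837;  D = +0.148173+0.294682i
d^2_{2,0}: single k=0 term ⇒ +0.048210;  D = -0.028751+0.038698i
Y_2^{m'}(θ=2.5639,φ=3.8562) and Σ D·Y over m':
  (-0.0288-0.0387i)·(+0.0163-0.1140i)  (-0.1482+0.2947i)·(+0.2670-0.2316i)  (+0.8819+0.0000i)·(+0.3486+0.0000i)  (+0.1482+0.2947i)·(-0.2670-0.2316i)  (-0.0288+0.0387i)·(+0.0163+0.1140i)
Y_2^0(R⁻¹ n̂) = +0.355076+0.000000i

Re=0.3551 Im=0.0000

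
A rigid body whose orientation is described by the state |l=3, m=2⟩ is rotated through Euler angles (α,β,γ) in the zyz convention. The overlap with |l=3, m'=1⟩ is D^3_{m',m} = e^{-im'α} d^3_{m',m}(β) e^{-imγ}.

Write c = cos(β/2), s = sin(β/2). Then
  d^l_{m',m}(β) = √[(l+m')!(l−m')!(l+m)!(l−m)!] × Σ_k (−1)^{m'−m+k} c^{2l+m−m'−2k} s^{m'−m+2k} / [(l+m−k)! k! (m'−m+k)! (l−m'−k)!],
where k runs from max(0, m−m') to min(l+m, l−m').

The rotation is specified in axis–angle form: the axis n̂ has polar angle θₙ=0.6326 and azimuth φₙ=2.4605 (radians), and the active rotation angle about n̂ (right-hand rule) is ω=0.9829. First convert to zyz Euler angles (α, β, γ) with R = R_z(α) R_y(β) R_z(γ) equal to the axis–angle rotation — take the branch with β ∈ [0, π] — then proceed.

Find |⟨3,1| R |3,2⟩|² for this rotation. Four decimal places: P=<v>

P=0.3586

Axis–angle → zyz. n̂ = (sinθₙcosφₙ, sinθₙsinφₙ, cosθₙ) = (-0.459328, +0.372272, +0.806493), ω = 0.9829.
R = I cosω + sinω [n̂]ₓ + (1−cosω) n̂n̂ᵀ gives
  R = [+0.648581, -0.747249, +0.144779; +0.594931, +0.616337, +0.515932; -0.474763, -0.248490, +0.844306]
β = atan2(√(R₁₃²+R₂₃²), R₃₃) = 0.565527; α = atan2(R₂₃, R₁₃) mod 2π = 1.297216; γ = atan2(R₃₂, −R₃₁) mod 2π = 5.800994
Split into d^3_{1,2}(β=0.5655) × two z-phases.
With c≡cos(β/2)=0.960288 and s≡sin(β/2)=0.279011, N=[24·2·120·1]^{1/2}=75.894664
The bounds max(0,m−m')=1 and min(l+m,l−m')=2 give 2 terms
  k=1: (−1)^0·75.8947/(24)·0.9603^5·0.2790^1 = +0.720491
  k=2: (−1)^1·75.8947/(12)·0.9603^3·0.2790^3 = -0.121646
d^3_{1,2}(0.5655) = +0.720491 -0.121646 = +0.598845
|D^3_{1,2}|² = |d^3_{1,2}(β)|² = (+0.598845)² = 0.358615 (the z-rotation phases have unit modulus)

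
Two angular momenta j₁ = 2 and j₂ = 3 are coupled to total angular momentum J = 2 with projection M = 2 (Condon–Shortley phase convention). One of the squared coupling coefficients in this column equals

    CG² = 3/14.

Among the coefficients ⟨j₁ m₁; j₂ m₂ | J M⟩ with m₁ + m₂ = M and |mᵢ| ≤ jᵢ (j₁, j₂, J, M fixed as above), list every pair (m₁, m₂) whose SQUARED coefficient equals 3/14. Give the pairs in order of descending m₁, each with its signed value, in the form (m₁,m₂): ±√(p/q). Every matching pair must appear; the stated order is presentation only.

Admissible pairs with m₁+m₂ = M = 2: (-1,3), (0,2), (1,1), (2,0)
  (m₁,m₂)=(2,0): CG² = 1/14, CG = +√(1/14)
  (m₁,m₂)=(1,1): CG² = 3/14, CG = −√(3/14)   ← matches the target
  (m₁,m₂)=(0,2): CG² = 5/14, CG = +√(5/14)
  (m₁,m₂)=(-1,3): CG² = 5/14, CG = −√(5/14)
Pairs with CG² = 3/14: (1,1): −√(3/14)

(1,1): −√(3/14)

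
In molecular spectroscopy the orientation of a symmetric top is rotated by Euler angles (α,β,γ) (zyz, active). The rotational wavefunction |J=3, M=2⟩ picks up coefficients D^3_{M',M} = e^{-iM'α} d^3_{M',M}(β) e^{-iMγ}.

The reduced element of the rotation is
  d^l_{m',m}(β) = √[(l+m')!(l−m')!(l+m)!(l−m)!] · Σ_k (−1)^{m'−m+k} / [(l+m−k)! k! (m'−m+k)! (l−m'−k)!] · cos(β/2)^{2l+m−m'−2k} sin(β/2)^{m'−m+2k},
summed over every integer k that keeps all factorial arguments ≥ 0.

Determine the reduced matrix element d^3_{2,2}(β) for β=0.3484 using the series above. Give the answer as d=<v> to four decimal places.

d^3_{2,2}(β=0.3484) via the finite sum:
Half-angle: c=0.984866, s=0.173320. N=√(120·1·120·1)=120.000000
Admissible k: 0..1 (factorial args all ≥0)
  k=0: (−1)^0·120.0000/(120)·0.9849^6·0.1733^0 = +0.912560
  k=1: (−1)^1·120.0000/(24)·0.9849^4·0.1733^2 = -0.141311
d^3_{2,2}(0.3484) = +0.912560 -0.141311 = +0.771249

d=0.7712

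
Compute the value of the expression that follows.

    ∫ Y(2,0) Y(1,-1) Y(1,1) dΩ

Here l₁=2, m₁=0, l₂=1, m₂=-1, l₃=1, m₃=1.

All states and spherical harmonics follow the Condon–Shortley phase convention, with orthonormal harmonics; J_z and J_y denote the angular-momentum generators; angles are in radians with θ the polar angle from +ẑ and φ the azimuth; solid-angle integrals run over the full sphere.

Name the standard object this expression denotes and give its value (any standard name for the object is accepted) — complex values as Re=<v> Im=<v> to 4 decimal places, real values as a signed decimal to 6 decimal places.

Gaunt coefficient, +0.126157

This is a Gaunt coefficient — the integral of a triple product of spherical harmonics over the sphere.
Rules hold: Σm=0, L=4 even, 1≤1≤3.
N = 5·3·3 = 45
Δ = 2!·2!·0!/5! = 1/30
Racah Σ t=1..1: t=1:−1/1 = -1/1
⇒ 3j(2 1 1; 0 0 0)² = 2/15, sgn +1
Racah Σ t=0..0: t=0:+1/4 = 1/4
⇒ 3j(2 1 1; 0 -1 1)² = 1/30, sgn +1
4πI² = N·(3j₀)²·(3jₘ)² = 1/5
I = +1·√(0.2/4π) = 0.12615663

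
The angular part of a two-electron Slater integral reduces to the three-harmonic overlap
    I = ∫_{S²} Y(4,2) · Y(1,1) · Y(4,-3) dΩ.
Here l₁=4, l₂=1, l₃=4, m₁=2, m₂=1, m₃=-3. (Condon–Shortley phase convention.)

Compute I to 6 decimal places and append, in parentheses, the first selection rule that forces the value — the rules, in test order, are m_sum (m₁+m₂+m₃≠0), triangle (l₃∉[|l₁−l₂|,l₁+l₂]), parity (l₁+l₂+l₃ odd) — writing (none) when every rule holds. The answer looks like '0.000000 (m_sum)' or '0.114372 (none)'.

L=9 odd ⇒ parity kills the (l;000) factor ⇒ I = 0

0.000000 (parity)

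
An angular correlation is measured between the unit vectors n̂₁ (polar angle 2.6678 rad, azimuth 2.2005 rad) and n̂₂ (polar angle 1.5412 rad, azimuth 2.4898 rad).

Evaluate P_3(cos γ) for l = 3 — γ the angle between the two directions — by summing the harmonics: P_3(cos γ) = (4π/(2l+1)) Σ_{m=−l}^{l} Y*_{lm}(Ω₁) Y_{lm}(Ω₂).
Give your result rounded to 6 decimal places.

Addition theorem: P_3(cos γ) = (4π/7) Σ_m Y*_{lm}(Ω₁) Y_{lm}(Ω₂), m = −3…3:
  [-3]  conj(Y_{3,-3})(Ω₁) = 0.03764 + 0.01240j ; Y_{3,-3}(Ω₂) = 0.15632 - 0.38624j ; Δ = 0.01067 - 0.01260j
  [-2]  conj(Y_{3,-2})(Ω₁) = 0.05800 + 0.18021j ; Y_{3,-2}(Ω₂) = 0.00798 + 0.02914j ; Δ = -0.00479 + 0.00313j
  [-1]  conj(Y_{3,-1})(Ω₁) = -0.25696 + 0.35265j ; Y_{3,-1}(Ω₂) = 0.25569 + 0.19510j ; Δ = -0.13451 + 0.04004j
  [+0]  conj(Y_{3,0})(Ω₁) = -0.31849 + 0.00000j ; Y_{3,0}(Ω₂) = -0.03308 + 0.00000j ; Δ = 0.01054 + 0.00000j
  [+1]  conj(Y_{3,1})(Ω₁) = 0.25696 + 0.35265j ; Y_{3,1}(Ω₂) = -0.25569 + 0.19510j ; Δ = -0.13451 - 0.04004j
  [+2]  conj(Y_{3,2})(Ω₁) = 0.05800 - 0.18021j ; Y_{3,2}(Ω₂) = 0.00798 - 0.02914j ; Δ = -0.00479 - 0.00313j
  [+3]  conj(Y_{3,3})(Ω₁) = -0.03764 + 0.01240j ; Y_{3,3}(Ω₂) = -0.15632 - 0.38624j ; Δ = 0.01067 + 0.01260j
Total Σ_m = -0.24670 + 0.00000j. Multiply by 1.795196: -0.44288 + 0.00000j. P_3(cos γ) = -0.442882

-0.442882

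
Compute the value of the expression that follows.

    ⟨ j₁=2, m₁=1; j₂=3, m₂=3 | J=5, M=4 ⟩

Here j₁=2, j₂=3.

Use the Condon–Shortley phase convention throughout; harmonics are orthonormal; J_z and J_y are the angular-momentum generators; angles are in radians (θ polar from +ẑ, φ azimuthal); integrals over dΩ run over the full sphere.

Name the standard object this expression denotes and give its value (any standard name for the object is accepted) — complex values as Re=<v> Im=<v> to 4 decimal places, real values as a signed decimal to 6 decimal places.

This is a Clebsch–Gordan (vector-coupling) coefficient.
j₁+j₂−J=0  J+j₁−j₂=4  J−j₁+j₂=6  j₁+j₂+J+1=11
(j₁±m₁, j₂±m₂, J±M) = (3,1,6,0,9,1)
P² = 7464960
sum k=0..0:
  [0] +1/4320 = 1/4320
S = 1/4320
C² = P²·S² = 2/5 ; C = +0.632456

Clebsch–Gordan coefficient, +√(2/5) ≈ +0.632456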